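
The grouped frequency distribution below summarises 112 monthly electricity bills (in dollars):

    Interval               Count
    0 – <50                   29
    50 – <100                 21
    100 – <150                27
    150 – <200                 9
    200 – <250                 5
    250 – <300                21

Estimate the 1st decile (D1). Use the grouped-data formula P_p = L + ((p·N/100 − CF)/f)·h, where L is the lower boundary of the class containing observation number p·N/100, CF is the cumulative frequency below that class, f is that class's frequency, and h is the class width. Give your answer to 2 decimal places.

N = 112; target position k = 10/100 · 112 = 11.2.
Cumulative frequencies: 29, 50, 77, 86, 91, 112.
Observation 11.2 falls in the class 0 – <50.
L = 0, CF = 0, f = 29, h = 50.
P10 = 0 + ((11.2 − 0)/29)·50 = 0 + 19.3103 = 19.3103.

19.31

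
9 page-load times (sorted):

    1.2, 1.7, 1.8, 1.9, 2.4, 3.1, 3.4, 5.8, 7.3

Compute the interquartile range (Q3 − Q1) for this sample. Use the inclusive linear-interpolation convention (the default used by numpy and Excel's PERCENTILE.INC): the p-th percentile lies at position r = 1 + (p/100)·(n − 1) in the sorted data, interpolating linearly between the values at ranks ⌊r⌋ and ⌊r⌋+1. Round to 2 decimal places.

n = 9.
P25: r = 3 (integer) → 1.8.
P75: r = 7 (integer) → 3.4.
Difference: 3.4 − 1.8 = 1.6.

1.60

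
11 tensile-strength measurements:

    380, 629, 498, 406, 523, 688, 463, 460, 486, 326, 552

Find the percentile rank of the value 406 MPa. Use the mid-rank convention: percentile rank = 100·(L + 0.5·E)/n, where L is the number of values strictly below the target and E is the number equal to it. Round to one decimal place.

Sorted: 326, 380, 406, 460, 463, 486, 498, 523, 552, 629, 688.
Count below 406: L = 2; count equal: E = 1; n = 11.
Percentile rank = 100·(2 + 0.5·1)/11 = 100·2.5/11 = 22.73.

22.7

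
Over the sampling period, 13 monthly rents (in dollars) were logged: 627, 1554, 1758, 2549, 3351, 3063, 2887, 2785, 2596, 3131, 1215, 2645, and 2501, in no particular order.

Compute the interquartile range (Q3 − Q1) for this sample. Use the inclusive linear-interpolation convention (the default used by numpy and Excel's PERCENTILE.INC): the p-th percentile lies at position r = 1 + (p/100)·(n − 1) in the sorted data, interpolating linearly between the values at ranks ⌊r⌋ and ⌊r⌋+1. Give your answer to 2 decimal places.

1129.00

Sorted: 627, 1215, 1554, 1758, 2501, 2549, 2596, 2645, 2785, 2887, 3063, 3131, 3351.
n = 13.
P25: r = 4 (integer) → 1758.
P75: r = 10 (integer) → 2887.
Difference: 2887 − 1758 = 1129.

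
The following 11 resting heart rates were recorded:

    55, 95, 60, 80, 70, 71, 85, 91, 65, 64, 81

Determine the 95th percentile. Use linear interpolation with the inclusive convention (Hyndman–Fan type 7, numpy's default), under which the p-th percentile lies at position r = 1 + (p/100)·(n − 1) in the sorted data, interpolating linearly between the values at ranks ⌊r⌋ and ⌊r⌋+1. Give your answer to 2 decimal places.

Sorted: 55, 60, 64, 65, 70, 71, 80, 81, 85, 91, 95.
n = 11.
r = 1 + (95/100)·(11 − 1) = 1 + 9.5 = 10.5.
Rank 10 is 91 and rank 11 is 95.
Interpolate: 91 + 0.5·(95 − 91) = 91 + 0.5·4 = 93.

93.00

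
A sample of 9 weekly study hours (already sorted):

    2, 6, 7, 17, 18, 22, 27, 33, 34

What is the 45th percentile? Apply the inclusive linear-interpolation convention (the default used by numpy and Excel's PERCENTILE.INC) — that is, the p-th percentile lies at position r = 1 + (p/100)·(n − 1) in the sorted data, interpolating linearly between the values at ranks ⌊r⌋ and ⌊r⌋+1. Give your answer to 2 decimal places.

17.60

n = 9.
r = 1 + (45/100)·(9 − 1) = 1 + 3.6 = 4.6.
Rank 4 is 17 and rank 5 is 18.
Interpolate: 17 + 0.6·(18 − 17) = 17 + 0.6·1 = 17.6.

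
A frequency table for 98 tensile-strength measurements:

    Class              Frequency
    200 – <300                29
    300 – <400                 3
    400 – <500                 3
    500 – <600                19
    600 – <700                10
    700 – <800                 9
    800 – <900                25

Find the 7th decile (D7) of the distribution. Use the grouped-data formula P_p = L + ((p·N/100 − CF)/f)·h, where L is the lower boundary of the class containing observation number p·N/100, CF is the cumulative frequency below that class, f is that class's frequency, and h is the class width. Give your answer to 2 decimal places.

751.11

N = 98; target position k = 70/100 · 98 = 68.6.
Cumulative frequencies: 29, 32, 35, 54, 64, 73, 98.
Observation 68.6 falls in the class 700 – <800.
L = 700, CF = 64, f = 9, h = 100.
P70 = 700 + ((68.6 − 64)/9)·100 = 700 + 51.1111 = 751.111.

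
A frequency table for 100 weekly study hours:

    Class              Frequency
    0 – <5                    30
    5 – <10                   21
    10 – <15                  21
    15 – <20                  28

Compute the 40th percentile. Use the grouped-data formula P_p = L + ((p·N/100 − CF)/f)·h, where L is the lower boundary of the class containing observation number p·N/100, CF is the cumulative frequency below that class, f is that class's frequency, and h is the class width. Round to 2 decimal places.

7.38

N = 100; target position k = 40/100 · 100 = 40.
Cumulative frequencies: 30, 51, 72, 100.
Observation 40 falls in the class 5 – <10.
L = 5, CF = 30, f = 21, h = 5.
P40 = 5 + ((40 − 30)/21)·5 = 5 + 2.38095 = 7.38095.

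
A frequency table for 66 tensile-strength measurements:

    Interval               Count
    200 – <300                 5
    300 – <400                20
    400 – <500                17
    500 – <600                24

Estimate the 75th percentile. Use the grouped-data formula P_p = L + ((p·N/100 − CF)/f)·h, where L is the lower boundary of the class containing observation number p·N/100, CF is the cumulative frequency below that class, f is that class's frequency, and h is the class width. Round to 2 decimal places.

N = 66; target position k = 75/100 · 66 = 49.5.
Cumulative frequencies: 5, 25, 42, 66.
Observation 49.5 falls in the class 500 – <600.
L = 500, CF = 42, f = 24, h = 100.
P75 = 500 + ((49.5 − 42)/24)·100 = 500 + 31.25 = 531.25.

531.25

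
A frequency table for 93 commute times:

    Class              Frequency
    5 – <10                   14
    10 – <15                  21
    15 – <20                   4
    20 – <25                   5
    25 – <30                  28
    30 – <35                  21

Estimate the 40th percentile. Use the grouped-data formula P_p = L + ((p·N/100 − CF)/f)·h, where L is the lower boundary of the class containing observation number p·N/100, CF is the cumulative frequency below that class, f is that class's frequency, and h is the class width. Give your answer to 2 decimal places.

17.75

N = 93; target position k = 40/100 · 93 = 37.2.
Cumulative frequencies: 14, 35, 39, 44, 72, 93.
Observation 37.2 falls in the class 15 – <20.
L = 15, CF = 35, f = 4, h = 5.
P40 = 15 + ((37.2 − 35)/4)·5 = 15 + 2.75 = 17.75.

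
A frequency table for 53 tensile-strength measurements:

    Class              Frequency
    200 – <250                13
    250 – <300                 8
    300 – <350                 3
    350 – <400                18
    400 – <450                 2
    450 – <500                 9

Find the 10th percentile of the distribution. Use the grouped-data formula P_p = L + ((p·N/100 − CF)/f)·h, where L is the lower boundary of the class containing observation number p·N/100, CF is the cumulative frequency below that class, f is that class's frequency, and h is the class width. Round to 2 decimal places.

N = 53; target position k = 10/100 · 53 = 5.3.
Cumulative frequencies: 13, 21, 24, 42, 44, 53.
Observation 5.3 falls in the class 200 – <250.
L = 200, CF = 0, f = 13, h = 50.
P10 = 200 + ((5.3 − 0)/13)·50 = 200 + 20.3846 = 220.385.

220.38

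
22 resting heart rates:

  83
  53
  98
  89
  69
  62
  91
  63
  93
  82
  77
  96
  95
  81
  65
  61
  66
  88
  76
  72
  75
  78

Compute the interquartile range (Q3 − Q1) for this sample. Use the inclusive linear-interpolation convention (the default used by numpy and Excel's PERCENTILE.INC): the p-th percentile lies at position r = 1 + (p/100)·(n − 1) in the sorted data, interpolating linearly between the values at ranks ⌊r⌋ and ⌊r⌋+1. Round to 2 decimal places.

22.00

Sorted: 53, 61, 62, 63, 65, 66, 69, 72, 75, 76, 77, 78, 81, 82, 83, 88, 89, 91, 93, 95, 96, 98.
n = 22.
P25: r = 6.25; ranks 6–7 are 66, 69; interpolating gives 66.75.
P75: r = 16.75; ranks 16–17 are 88, 89; interpolating gives 88.75.
Difference: 88.75 − 66.75 = 22.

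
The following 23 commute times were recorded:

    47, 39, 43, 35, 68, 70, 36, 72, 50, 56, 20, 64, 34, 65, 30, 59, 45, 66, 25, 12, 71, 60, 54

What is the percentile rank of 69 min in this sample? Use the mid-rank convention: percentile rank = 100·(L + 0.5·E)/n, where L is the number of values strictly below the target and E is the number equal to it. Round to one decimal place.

Sorted: 12, 20, 25, 30, 34, 35, 36, 39, 43, 45, 47, 50, 54, 56, 59, 60, 64, 65, 66, 68, 70, 71, 72.
Count below 69: L = 20; count equal: E = 0; n = 23.
Percentile rank = 100·(20 + 0.5·0)/23 = 100·20/23 = 86.96.

87.0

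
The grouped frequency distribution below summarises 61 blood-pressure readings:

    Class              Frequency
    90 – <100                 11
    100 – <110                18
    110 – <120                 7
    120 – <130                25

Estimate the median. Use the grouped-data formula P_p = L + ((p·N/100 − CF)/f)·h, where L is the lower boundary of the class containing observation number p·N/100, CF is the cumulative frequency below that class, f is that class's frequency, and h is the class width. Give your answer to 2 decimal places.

N = 61; target position k = 50/100 · 61 = 30.5.
Cumulative frequencies: 11, 29, 36, 61.
Observation 30.5 falls in the class 110 – <120.
L = 110, CF = 29, f = 7, h = 10.
P50 = 110 + ((30.5 − 29)/7)·10 = 110 + 2.14286 = 112.143.

112.14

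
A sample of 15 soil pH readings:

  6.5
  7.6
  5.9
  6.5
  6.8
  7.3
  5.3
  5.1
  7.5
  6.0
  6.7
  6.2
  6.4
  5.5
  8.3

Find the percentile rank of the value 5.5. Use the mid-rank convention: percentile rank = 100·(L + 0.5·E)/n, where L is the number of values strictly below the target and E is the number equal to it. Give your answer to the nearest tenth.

16.7

Sorted: 5.1, 5.3, 5.5, 5.9, 6.0, 6.2, 6.4, 6.5, 6.5, 6.7, 6.8, 7.3, 7.5, 7.6, 8.3.
Count below 5.5: L = 2; count equal: E = 1; n = 15.
Percentile rank = 100·(2 + 0.5·1)/15 = 100·2.5/15 = 16.67.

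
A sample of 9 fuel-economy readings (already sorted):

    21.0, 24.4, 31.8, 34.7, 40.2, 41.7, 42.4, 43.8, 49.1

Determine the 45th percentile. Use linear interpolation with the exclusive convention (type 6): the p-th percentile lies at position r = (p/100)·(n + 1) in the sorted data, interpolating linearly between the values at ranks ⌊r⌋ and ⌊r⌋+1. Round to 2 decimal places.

n = 9.
r = (45/100)·(9 + 1) = 4.5.
Rank 4 is 34.7 and rank 5 is 40.2.
Interpolate: 34.7 + 0.5·(40.2 − 34.7) = 34.7 + 0.5·5.5 = 37.45.

37.45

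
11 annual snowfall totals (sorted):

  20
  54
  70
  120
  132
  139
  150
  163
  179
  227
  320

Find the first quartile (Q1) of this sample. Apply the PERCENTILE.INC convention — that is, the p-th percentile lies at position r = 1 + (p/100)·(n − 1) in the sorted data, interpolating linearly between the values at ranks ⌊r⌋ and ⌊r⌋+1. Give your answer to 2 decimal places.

95.00

n = 11.
r = 1 + (25/100)·(11 − 1) = 1 + 2.5 = 3.5.
Rank 3 is 70 and rank 4 is 120.
Interpolate: 70 + 0.5·(120 − 70) = 70 + 0.5·50 = 95.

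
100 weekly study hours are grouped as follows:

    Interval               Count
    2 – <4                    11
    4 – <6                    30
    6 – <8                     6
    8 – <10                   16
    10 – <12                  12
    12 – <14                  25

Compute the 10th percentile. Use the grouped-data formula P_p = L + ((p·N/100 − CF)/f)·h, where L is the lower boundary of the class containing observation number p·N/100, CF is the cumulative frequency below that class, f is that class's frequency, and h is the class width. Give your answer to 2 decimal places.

3.82

N = 100; target position k = 10/100 · 100 = 10.
Cumulative frequencies: 11, 41, 47, 63, 75, 100.
Observation 10 falls in the class 2 – <4.
L = 2, CF = 0, f = 11, h = 2.
P10 = 2 + ((10 − 0)/11)·2 = 2 + 1.81818 = 3.81818.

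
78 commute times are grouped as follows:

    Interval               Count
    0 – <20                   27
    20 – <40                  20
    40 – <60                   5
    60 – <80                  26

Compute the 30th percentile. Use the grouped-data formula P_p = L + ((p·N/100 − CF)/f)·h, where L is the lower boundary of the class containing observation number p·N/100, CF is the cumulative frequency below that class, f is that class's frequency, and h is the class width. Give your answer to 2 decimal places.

N = 78; target position k = 30/100 · 78 = 23.4.
Cumulative frequencies: 27, 47, 52, 78.
Observation 23.4 falls in the class 0 – <20.
L = 0, CF = 0, f = 27, h = 20.
P30 = 0 + ((23.4 − 0)/27)·20 = 0 + 17.3333 = 17.3333.

17.33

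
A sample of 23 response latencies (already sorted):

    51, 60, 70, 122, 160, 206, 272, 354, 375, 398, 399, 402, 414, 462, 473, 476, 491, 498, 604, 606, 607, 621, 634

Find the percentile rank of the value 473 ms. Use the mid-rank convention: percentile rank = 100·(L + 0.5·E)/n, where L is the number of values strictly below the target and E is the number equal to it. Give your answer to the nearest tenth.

Count below 473: L = 14; count equal: E = 1; n = 23.
Percentile rank = 100·(14 + 0.5·1)/23 = 100·14.5/23 = 63.04.

63.0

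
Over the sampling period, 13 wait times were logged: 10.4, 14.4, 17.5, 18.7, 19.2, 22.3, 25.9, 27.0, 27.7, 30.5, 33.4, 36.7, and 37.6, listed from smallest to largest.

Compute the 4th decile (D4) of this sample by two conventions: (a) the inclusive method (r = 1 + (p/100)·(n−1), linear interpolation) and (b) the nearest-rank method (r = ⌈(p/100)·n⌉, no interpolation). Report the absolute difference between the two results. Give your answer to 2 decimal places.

0.62

n = 13.
(a) r = 5.8; between ranks 5 (19.2) and 6 (22.3): 21.68.
(b) the nearest-rank method: rank 6 → 22.3.
|21.68 − 22.3| = 0.62.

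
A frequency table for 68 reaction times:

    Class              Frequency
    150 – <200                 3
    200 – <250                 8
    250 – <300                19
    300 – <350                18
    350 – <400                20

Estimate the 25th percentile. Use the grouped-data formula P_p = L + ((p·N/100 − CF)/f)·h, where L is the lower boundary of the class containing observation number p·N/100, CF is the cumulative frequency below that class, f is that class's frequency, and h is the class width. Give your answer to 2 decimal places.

N = 68; target position k = 25/100 · 68 = 17.
Cumulative frequencies: 3, 11, 30, 48, 68.
Observation 17 falls in the class 250 – <300.
L = 250, CF = 11, f = 19, h = 50.
P25 = 250 + ((17 − 11)/19)·50 = 250 + 15.7895 = 265.789.

265.79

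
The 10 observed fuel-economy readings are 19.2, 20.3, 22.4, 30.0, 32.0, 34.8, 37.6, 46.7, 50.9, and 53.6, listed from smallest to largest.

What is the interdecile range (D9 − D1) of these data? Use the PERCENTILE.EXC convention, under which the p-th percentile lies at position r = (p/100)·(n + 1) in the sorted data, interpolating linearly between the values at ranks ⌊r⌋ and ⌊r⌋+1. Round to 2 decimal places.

n = 10.
P10: r = 1.1; ranks 1–2 are 19.2, 20.3; interpolating gives 19.31.
P90: r = 9.9; ranks 9–10 are 50.9, 53.6; interpolating gives 53.33.
Difference: 53.33 − 19.31 = 34.02.

34.02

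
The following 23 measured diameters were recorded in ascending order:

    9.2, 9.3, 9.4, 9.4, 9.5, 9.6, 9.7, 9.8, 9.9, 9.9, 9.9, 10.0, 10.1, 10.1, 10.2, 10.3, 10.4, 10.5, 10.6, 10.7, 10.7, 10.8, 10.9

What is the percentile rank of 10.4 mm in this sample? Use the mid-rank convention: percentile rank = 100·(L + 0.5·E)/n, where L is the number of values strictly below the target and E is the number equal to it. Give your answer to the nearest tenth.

Count below 10.4: L = 16; count equal: E = 1; n = 23.
Percentile rank = 100·(16 + 0.5·1)/23 = 100·16.5/23 = 71.74.

71.7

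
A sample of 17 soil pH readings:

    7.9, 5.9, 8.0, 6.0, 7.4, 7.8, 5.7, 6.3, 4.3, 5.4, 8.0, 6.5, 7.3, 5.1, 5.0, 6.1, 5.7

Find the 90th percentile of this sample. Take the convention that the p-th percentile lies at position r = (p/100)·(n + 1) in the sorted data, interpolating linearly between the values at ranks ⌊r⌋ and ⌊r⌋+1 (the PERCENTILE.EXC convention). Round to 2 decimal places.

8.00

Sorted: 4.3, 5.0, 5.1, 5.4, 5.7, 5.7, 5.9, 6.0, 6.1, 6.3, 6.5, 7.3, 7.4, 7.8, 7.9, 8.0, 8.0.
n = 17.
r = (90/100)·(17 + 1) = 16.2.
Rank 16 is 8.0 and rank 17 is 8.0.
Interpolate: 8.0 + 0.2·(8.0 − 8.0) = 8.0 + 0.2·0 = 8.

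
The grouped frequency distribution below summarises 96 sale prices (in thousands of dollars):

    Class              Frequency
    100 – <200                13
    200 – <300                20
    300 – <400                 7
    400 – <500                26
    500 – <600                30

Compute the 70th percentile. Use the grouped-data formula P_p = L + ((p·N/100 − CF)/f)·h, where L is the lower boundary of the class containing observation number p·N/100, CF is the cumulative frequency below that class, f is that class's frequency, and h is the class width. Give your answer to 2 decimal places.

504.00

N = 96; target position k = 70/100 · 96 = 67.2.
Cumulative frequencies: 13, 33, 40, 66, 96.
Observation 67.2 falls in the class 500 – <600.
L = 500, CF = 66, f = 30, h = 100.
P70 = 500 + ((67.2 − 66)/30)·100 = 500 + 4 = 504.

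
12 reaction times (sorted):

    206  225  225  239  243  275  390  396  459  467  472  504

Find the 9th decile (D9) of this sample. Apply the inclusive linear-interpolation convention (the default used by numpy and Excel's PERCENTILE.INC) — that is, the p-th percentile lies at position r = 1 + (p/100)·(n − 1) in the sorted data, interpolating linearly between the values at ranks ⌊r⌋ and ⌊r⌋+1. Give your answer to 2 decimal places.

471.50

n = 12.
r = 1 + (90/100)·(12 − 1) = 1 + 9.9 = 10.9.
Rank 10 is 467 and rank 11 is 472.
Interpolate: 467 + 0.9·(472 − 467) = 467 + 0.9·5 = 471.5.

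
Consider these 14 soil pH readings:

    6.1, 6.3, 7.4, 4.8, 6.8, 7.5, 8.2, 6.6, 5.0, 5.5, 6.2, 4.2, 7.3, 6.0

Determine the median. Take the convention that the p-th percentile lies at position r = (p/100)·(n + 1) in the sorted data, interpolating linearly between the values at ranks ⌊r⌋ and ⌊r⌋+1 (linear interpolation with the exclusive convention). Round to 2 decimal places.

Sorted: 4.2, 4.8, 5.0, 5.5, 6.0, 6.1, 6.2, 6.3, 6.6, 6.8, 7.3, 7.4, 7.5, 8.2.
n = 14.
r = (50/100)·(14 + 1) = 7.5.
Rank 7 is 6.2 and rank 8 is 6.3.
Interpolate: 6.2 + 0.5·(6.3 − 6.2) = 6.2 + 0.5·0.1 = 6.25.

6.25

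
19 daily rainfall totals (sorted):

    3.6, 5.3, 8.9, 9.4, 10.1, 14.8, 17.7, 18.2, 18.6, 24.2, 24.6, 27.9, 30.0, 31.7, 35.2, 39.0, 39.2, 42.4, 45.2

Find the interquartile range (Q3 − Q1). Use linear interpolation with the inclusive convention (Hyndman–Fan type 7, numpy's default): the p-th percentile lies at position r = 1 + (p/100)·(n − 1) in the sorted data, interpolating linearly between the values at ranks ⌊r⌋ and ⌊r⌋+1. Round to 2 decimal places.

n = 19.
P25: r = 5.5; ranks 5–6 are 10.1, 14.8; interpolating gives 12.45.
P75: r = 14.5; ranks 14–15 are 31.7, 35.2; interpolating gives 33.45.
Difference: 33.45 − 12.45 = 21.

21.00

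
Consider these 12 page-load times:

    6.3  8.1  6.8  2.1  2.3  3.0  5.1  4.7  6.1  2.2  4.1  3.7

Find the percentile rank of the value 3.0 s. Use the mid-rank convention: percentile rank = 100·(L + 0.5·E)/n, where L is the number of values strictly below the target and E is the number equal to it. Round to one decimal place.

Sorted: 2.1, 2.2, 2.3, 3.0, 3.7, 4.1, 4.7, 5.1, 6.1, 6.3, 6.8, 8.1.
Count below 3.0: L = 3; count equal: E = 1; n = 12.
Percentile rank = 100·(3 + 0.5·1)/12 = 100·3.5/12 = 29.17.

29.2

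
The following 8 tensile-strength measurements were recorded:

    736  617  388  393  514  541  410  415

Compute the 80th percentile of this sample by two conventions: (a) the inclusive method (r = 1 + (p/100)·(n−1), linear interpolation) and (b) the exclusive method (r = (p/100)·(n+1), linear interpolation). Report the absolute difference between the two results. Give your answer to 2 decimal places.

Sorted: 388, 393, 410, 415, 514, 541, 617, 736.
n = 8.
(a) r = 6.6; between ranks 6 (541) and 7 (617): 586.6.
(b) r = 7.2; between ranks 7 (617) and 8 (736): 640.8.
|586.6 − 640.8| = 54.2.

54.20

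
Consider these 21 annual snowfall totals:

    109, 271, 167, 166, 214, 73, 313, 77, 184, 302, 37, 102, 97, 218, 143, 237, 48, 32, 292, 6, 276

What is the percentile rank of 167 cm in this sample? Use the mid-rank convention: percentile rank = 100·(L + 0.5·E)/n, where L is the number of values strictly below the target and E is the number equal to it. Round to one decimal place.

Sorted: 6, 32, 37, 48, 73, 77, 97, 102, 109, 143, 166, 167, 184, 214, 218, 237, 271, 276, 292, 302, 313.
Count below 167: L = 11; count equal: E = 1; n = 21.
Percentile rank = 100·(11 + 0.5·1)/21 = 100·11.5/21 = 54.76.

54.8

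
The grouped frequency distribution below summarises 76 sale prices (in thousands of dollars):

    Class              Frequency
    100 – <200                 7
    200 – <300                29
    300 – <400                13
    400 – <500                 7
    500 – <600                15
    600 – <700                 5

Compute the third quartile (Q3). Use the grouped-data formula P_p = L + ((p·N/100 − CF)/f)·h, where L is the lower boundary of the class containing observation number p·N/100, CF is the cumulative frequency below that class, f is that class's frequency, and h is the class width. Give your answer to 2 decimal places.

N = 76; target position k = 75/100 · 76 = 57.
Cumulative frequencies: 7, 36, 49, 56, 71, 76.
Observation 57 falls in the class 500 – <600.
L = 500, CF = 56, f = 15, h = 100.
P75 = 500 + ((57 − 56)/15)·100 = 500 + 6.66667 = 506.667.

506.67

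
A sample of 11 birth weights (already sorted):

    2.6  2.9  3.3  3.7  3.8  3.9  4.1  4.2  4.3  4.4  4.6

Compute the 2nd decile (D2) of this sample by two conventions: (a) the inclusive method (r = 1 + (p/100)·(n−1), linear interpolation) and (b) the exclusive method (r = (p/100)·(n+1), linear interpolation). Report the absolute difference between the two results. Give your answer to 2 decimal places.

0.24

n = 11.
(a) r = 3 → value at rank 3 = 3.3.
(b) r = 2.4; between ranks 2 (2.9) and 3 (3.3): 3.06.
|3.3 − 3.06| = 0.24.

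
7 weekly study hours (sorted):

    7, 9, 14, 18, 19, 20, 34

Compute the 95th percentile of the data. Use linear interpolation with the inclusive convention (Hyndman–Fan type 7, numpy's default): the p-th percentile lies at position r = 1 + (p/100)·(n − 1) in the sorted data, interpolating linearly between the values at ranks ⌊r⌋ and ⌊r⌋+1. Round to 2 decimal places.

29.80

n = 7.
r = 1 + (95/100)·(7 − 1) = 1 + 5.7 = 6.7.
Rank 6 is 20 and rank 7 is 34.
Interpolate: 20 + 0.7·(34 − 20) = 20 + 0.7·14 = 29.8.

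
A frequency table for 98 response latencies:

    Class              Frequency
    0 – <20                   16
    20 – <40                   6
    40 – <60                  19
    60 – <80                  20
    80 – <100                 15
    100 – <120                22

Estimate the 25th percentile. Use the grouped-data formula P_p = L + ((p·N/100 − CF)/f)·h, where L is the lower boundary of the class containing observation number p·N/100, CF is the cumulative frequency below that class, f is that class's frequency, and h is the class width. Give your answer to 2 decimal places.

N = 98; target position k = 25/100 · 98 = 24.5.
Cumulative frequencies: 16, 22, 41, 61, 76, 98.
Observation 24.5 falls in the class 40 – <60.
L = 40, CF = 22, f = 19, h = 20.
P25 = 40 + ((24.5 − 22)/19)·20 = 40 + 2.63158 = 42.6316.

42.63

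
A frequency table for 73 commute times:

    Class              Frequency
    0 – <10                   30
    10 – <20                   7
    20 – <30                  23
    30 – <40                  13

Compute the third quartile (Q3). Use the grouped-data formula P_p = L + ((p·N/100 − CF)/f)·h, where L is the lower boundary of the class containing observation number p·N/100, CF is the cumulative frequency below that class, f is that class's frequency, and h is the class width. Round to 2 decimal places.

N = 73; target position k = 75/100 · 73 = 54.75.
Cumulative frequencies: 30, 37, 60, 73.
Observation 54.75 falls in the class 20 – <30.
L = 20, CF = 37, f = 23, h = 10.
P75 = 20 + ((54.75 − 37)/23)·10 = 20 + 7.71739 = 27.7174.

27.72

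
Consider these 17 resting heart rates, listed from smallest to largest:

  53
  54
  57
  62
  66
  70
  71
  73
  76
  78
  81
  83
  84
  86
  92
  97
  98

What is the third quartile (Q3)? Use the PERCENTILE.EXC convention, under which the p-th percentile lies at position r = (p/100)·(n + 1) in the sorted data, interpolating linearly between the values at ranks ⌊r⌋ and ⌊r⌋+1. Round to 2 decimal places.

n = 17.
r = (75/100)·(17 + 1) = 13.5.
Rank 13 is 84 and rank 14 is 86.
Interpolate: 84 + 0.5·(86 − 84) = 84 + 0.5·2 = 85.

85.00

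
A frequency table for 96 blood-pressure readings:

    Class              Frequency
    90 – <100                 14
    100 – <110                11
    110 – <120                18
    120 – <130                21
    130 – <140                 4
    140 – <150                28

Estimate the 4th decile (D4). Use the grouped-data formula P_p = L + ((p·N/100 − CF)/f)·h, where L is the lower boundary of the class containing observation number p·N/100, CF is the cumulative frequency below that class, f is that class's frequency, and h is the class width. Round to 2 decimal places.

N = 96; target position k = 40/100 · 96 = 38.4.
Cumulative frequencies: 14, 25, 43, 64, 68, 96.
Observation 38.4 falls in the class 110 – <120.
L = 110, CF = 25, f = 18, h = 10.
P40 = 110 + ((38.4 − 25)/18)·10 = 110 + 7.44444 = 117.444.

117.44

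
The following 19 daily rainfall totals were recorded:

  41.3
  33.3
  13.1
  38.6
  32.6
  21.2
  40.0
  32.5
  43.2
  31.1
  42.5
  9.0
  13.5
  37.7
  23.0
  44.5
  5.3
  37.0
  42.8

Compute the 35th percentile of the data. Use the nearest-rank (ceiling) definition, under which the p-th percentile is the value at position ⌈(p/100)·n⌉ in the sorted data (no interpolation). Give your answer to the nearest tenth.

31.1

Sorted: 5.3, 9.0, 13.1, 13.5, 21.2, 23.0, 31.1, 32.5, 32.6, 33.3, 37.0, 37.7, 38.6, 40.0, 41.3, 42.5, 42.8, 43.2, 44.5.
n = 19.
Position = ⌈35/100 · 19⌉ = ⌈6.65⌉ = 7.
The value at rank 7 is 31.1.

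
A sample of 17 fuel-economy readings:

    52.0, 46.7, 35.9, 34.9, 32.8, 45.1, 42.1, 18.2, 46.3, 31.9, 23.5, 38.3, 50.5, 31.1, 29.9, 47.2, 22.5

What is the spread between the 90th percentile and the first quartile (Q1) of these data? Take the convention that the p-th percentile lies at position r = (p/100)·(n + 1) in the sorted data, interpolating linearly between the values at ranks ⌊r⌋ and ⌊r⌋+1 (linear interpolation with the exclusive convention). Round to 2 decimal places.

20.30

Sorted: 18.2, 22.5, 23.5, 29.9, 31.1, 31.9, 32.8, 34.9, 35.9, 38.3, 42.1, 45.1, 46.3, 46.7, 47.2, 50.5, 52.0.
n = 17.
P25: r = 4.5; ranks 4–5 are 29.9, 31.1; interpolating gives 30.5.
P90: r = 16.2; ranks 16–17 are 50.5, 52.0; interpolating gives 50.8.
Difference: 50.8 − 30.5 = 20.3.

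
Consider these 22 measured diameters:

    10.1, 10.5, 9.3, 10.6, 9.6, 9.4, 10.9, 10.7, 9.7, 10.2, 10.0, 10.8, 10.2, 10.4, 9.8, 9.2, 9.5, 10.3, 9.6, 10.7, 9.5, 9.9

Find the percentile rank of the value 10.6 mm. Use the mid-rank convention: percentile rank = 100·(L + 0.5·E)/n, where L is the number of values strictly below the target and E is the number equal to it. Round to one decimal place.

79.5

Sorted: 9.2, 9.3, 9.4, 9.5, 9.5, 9.6, 9.6, 9.7, 9.8, 9.9, 10.0, 10.1, 10.2, 10.2, 10.3, 10.4, 10.5, 10.6, 10.7, 10.7, 10.8, 10.9.
Count below 10.6: L = 17; count equal: E = 1; n = 22.
Percentile rank = 100·(17 + 0.5·1)/22 = 100·17.5/22 = 79.55.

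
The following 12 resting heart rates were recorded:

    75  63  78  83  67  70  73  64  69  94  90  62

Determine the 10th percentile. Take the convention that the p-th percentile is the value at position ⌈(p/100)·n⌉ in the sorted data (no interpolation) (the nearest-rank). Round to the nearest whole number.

63

Sorted: 62, 63, 64, 67, 69, 70, 73, 75, 78, 83, 90, 94.
n = 12.
Position = ⌈10/100 · 12⌉ = ⌈1.2⌉ = 2.
The value at rank 2 is 63.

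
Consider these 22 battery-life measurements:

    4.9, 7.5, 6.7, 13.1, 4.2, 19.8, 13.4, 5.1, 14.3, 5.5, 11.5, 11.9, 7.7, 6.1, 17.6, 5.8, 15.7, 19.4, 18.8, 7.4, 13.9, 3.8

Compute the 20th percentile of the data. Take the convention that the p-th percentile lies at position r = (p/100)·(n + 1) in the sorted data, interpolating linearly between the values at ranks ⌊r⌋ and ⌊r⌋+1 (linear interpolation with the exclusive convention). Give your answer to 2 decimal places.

Sorted: 3.8, 4.2, 4.9, 5.1, 5.5, 5.8, 6.1, 6.7, 7.4, 7.5, 7.7, 11.5, 11.9, 13.1, 13.4, 13.9, 14.3, 15.7, 17.6, 18.8, 19.4, 19.8.
n = 22.
r = (20/100)·(22 + 1) = 4.6.
Rank 4 is 5.1 and rank 5 is 5.5.
Interpolate: 5.1 + 0.6·(5.5 − 5.1) = 5.1 + 0.6·0.4 = 5.34.

5.34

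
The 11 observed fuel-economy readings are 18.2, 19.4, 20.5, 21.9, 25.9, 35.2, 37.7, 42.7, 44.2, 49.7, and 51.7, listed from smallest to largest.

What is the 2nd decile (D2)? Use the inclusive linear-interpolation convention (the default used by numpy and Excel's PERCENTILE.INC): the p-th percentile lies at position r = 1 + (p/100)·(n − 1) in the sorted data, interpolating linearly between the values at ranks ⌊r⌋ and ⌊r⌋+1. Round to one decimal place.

n = 11.
r = 1 + (20/100)·(11 − 1) = 1 + 2 = 3.
r is an integer, so P20 is the value at rank 3: 20.5.

20.5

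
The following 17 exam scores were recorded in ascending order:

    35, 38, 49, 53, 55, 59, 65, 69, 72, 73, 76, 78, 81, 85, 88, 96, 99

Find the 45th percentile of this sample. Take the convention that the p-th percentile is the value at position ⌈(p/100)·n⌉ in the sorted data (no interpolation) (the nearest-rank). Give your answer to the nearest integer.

n = 17.
Position = ⌈45/100 · 17⌉ = ⌈7.65⌉ = 8.
The value at rank 8 is 69.

69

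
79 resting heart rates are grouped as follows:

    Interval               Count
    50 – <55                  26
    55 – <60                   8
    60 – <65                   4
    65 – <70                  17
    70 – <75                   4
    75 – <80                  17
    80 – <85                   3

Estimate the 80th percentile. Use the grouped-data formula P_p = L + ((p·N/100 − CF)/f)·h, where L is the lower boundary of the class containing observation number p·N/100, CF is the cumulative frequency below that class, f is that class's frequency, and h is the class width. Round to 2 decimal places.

N = 79; target position k = 80/100 · 79 = 63.2.
Cumulative frequencies: 26, 34, 38, 55, 59, 76, 79.
Observation 63.2 falls in the class 75 – <80.
L = 75, CF = 59, f = 17, h = 5.
P80 = 75 + ((63.2 − 59)/17)·5 = 75 + 1.23529 = 76.2353.

76.24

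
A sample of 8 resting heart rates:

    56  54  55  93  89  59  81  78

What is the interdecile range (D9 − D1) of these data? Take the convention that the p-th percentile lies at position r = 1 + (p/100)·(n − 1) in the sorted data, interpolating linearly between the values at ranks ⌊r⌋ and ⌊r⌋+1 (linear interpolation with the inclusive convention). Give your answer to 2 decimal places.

35.50

Sorted: 54, 55, 56, 59, 78, 81, 89, 93.
n = 8.
P10: r = 1.7; ranks 1–2 are 54, 55; interpolating gives 54.7.
P90: r = 7.3; ranks 7–8 are 89, 93; interpolating gives 90.2.
Difference: 90.2 − 54.7 = 35.5.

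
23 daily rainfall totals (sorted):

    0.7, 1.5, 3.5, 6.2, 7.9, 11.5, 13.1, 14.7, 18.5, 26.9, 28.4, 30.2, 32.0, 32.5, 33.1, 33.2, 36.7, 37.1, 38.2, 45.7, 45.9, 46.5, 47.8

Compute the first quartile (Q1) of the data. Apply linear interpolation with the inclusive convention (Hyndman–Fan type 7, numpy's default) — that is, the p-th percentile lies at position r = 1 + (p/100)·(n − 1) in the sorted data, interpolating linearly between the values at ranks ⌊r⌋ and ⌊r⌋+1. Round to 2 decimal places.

n = 23.
r = 1 + (25/100)·(23 − 1) = 1 + 5.5 = 6.5.
Rank 6 is 11.5 and rank 7 is 13.1.
Interpolate: 11.5 + 0.5·(13.1 − 11.5) = 11.5 + 0.5·1.6 = 12.3.

12.30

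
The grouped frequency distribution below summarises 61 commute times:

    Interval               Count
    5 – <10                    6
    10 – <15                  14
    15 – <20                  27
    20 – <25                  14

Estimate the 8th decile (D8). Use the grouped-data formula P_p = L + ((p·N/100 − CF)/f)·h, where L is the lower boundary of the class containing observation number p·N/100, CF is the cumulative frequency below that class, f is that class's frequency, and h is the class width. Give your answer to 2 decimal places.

20.64

N = 61; target position k = 80/100 · 61 = 48.8.
Cumulative frequencies: 6, 20, 47, 61.
Observation 48.8 falls in the class 20 – <25.
L = 20, CF = 47, f = 14, h = 5.
P80 = 20 + ((48.8 − 47)/14)·5 = 20 + 0.642857 = 20.6429.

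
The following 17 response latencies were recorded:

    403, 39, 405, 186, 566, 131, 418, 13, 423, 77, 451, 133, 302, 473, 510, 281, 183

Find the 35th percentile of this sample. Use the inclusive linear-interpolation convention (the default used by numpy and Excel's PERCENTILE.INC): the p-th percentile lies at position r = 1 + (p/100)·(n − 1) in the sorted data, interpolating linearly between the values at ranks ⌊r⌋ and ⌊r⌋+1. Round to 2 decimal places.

Sorted: 13, 39, 77, 131, 133, 183, 186, 281, 302, 403, 405, 418, 423, 451, 473, 510, 566.
n = 17.
r = 1 + (35/100)·(17 − 1) = 1 + 5.6 = 6.6.
Rank 6 is 183 and rank 7 is 186.
Interpolate: 183 + 0.6·(186 − 183) = 183 + 0.6·3 = 184.8.

184.80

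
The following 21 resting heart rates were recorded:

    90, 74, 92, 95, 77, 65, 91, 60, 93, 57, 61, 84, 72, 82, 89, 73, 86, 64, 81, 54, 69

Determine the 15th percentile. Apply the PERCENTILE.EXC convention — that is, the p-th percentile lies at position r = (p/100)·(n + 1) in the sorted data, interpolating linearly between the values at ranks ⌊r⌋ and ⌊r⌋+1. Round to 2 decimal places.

60.30

Sorted: 54, 57, 60, 61, 64, 65, 69, 72, 73, 74, 77, 81, 82, 84, 86, 89, 90, 91, 92, 93, 95.
n = 21.
r = (15/100)·(21 + 1) = 3.3.
Rank 3 is 60 and rank 4 is 61.
Interpolate: 60 + 0.3·(61 − 60) = 60 + 0.3·1 = 60.3.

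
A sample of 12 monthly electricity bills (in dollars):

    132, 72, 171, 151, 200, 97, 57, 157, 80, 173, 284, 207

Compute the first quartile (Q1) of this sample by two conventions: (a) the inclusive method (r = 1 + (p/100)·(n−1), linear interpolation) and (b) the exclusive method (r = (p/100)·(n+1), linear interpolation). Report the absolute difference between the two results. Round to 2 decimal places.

8.50

Sorted: 57, 72, 80, 97, 132, 151, 157, 171, 173, 200, 207, 284.
n = 12.
(a) r = 3.75; between ranks 3 (80) and 4 (97): 92.75.
(b) r = 3.25; between ranks 3 (80) and 4 (97): 84.25.
|92.75 − 84.25| = 8.5.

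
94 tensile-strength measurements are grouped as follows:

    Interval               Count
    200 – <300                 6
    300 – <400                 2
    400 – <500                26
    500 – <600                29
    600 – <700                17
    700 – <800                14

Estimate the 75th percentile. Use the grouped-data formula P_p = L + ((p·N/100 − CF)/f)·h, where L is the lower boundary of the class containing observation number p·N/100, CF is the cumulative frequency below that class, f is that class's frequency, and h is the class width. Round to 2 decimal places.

N = 94; target position k = 75/100 · 94 = 70.5.
Cumulative frequencies: 6, 8, 34, 63, 80, 94.
Observation 70.5 falls in the class 600 – <700.
L = 600, CF = 63, f = 17, h = 100.
P75 = 600 + ((70.5 − 63)/17)·100 = 600 + 44.1176 = 644.118.

644.12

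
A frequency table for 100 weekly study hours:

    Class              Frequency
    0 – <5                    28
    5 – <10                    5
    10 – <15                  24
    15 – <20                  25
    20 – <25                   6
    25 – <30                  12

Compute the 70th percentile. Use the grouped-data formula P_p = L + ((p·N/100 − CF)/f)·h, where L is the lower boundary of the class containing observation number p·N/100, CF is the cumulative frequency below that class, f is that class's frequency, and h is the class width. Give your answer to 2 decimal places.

N = 100; target position k = 70/100 · 100 = 70.
Cumulative frequencies: 28, 33, 57, 82, 88, 100.
Observation 70 falls in the class 15 – <20.
L = 15, CF = 57, f = 25, h = 5.
P70 = 15 + ((70 − 57)/25)·5 = 15 + 2.6 = 17.6.

17.60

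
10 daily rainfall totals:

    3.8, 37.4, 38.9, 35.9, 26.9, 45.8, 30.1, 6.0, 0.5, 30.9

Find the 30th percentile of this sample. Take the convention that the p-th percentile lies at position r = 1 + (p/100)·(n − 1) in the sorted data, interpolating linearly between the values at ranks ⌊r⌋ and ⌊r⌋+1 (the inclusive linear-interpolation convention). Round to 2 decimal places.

Sorted: 0.5, 3.8, 6.0, 26.9, 30.1, 30.9, 35.9, 37.4, 38.9, 45.8.
n = 10.
r = 1 + (30/100)·(10 − 1) = 1 + 2.7 = 3.7.
Rank 3 is 6.0 and rank 4 is 26.9.
Interpolate: 6.0 + 0.7·(26.9 − 6.0) = 6.0 + 0.7·20.9 = 20.63.

20.63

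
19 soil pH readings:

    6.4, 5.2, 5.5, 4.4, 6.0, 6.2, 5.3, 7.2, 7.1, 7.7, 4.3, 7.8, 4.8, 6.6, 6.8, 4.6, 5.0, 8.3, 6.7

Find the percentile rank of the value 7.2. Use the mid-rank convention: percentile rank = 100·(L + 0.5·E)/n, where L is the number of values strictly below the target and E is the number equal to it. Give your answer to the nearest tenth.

81.6

Sorted: 4.3, 4.4, 4.6, 4.8, 5.0, 5.2, 5.3, 5.5, 6.0, 6.2, 6.4, 6.6, 6.7, 6.8, 7.1, 7.2, 7.7, 7.8, 8.3.
Count below 7.2: L = 15; count equal: E = 1; n = 19.
Percentile rank = 100·(15 + 0.5·1)/19 = 100·15.5/19 = 81.58.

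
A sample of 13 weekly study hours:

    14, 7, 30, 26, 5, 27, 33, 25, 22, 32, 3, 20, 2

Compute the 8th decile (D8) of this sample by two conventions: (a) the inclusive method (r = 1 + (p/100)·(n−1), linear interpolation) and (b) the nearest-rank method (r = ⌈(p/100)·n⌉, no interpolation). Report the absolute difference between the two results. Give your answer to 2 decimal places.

1.20

Sorted: 2, 3, 5, 7, 14, 20, 22, 25, 26, 27, 30, 32, 33.
n = 13.
(a) r = 10.6; between ranks 10 (27) and 11 (30): 28.8.
(b) the nearest-rank method: rank 11 → 30.
|28.8 − 30| = 1.2.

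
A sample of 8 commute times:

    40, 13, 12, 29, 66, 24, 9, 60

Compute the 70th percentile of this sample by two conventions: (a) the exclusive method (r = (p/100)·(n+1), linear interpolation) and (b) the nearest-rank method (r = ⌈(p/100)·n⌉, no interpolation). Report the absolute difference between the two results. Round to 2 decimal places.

6.00

Sorted: 9, 12, 13, 24, 29, 40, 60, 66.
n = 8.
(a) r = 6.3; between ranks 6 (40) and 7 (60): 46.
(b) the nearest-rank method: rank 6 → 40.
|46 − 40| = 6.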